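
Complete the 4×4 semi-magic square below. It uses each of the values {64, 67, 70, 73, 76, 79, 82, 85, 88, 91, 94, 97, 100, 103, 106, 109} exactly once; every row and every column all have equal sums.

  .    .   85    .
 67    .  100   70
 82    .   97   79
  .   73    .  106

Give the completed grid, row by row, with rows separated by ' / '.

The 16 entries sum to 1384, so each line sums to 1384/4 = 346.
Using row 2: 67 + 100 + 70 + ? → (2,2) = 346 − 237 = 109.
Using row 3: 82 + 97 + 79 + ? → (3,2) = 346 − 258 = 88.
Column 2 must total 346; the given cells sum to 270, so (1,2) = 76.
Column 3 needs 346; the known cells sum to 282, so (4,3) = 64.
The remaining cell in column 4 is (1,4) = 346 − 255 = 91.
Row 1 must total 346; the given cells sum to 252, so (1,1) = 94.
Using row 4: 73 + 64 + 106 + ? → (4,1) = 346 − 243 = 103.

94 76 85 91 / 67 109 100 70 / 82 88 97 79 / 103 73 64 106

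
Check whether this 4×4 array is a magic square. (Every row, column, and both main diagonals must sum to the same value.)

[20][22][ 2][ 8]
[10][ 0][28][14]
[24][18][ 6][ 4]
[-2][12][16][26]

Yes

Row 1: 20 + 22 + 2 + 8 = 52.
Row 2: 10 + 0 + 28 + 14 = 52.
Row 3: 24 + 18 + 6 + 4 = 52.
Row 4: -2 + 12 + 16 + 26 = 52.
Column 1: 20 + 10 + 24 + (-2) = 52.
Column 2: 22 + 0 + 18 + 12 = 52.
Column 3: 2 + 28 + 6 + 16 = 52.
Column 4: 8 + 14 + 4 + 26 = 52.
Main diagonal: 20 + 0 + 6 + 26 = 52.
Anti-diagonal: 8 + 28 + 18 + (-2) = 52.
All lines sum to 52.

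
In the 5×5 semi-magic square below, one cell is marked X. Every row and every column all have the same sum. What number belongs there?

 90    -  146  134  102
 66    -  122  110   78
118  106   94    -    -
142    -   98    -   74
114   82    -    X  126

Column 1 is complete and sums to 530; that is the magic constant.
From row 1, 530 − (90 + 146 + 134 + 102) gives (1,2) = 58.
Row 2 needs 530; the known cells sum to 376, so (2,2) = 154.
Using column 2: 58 + 154 + 106 + 82 + ? → (4,2) = 530 − 400 = 130.
Column 3: 146 + 122 + 94 + 98 + ? = 530, so (5,3) = 70.
Using column 5: 102 + 78 + 74 + 126 + ? → (3,5) = 530 − 380 = 150.
Using row 3: 118 + 106 + 94 + 150 + ? → (3,4) = 530 − 468 = 62.
The remaining cell in row 4 is (4,4) = 530 − 444 = 86.
The remaining cell in row 5 is (5,4) = 530 − 392 = 138.

138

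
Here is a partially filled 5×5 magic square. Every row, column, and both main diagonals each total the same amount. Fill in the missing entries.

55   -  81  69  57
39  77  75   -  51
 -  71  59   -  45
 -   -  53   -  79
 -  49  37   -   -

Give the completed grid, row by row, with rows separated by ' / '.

Column 3 is already complete: 81 + 75 + 59 + 53 + 37 = 305, so that is the magic constant.
Using row 1: 55 + 81 + 69 + 57 + ? → (1,2) = 305 − 262 = 43.
From row 2, 305 − (39 + 77 + 75 + 51) gives (2,4) = 63.
Column 2 must total 305; the given cells sum to 240, so (4,2) = 65.
Using column 5: 57 + 51 + 45 + 79 + ? → (5,5) = 305 − 232 = 73.
Main diagonal must total 305; the given cells sum to 264, so (4,4) = 41.
Anti-diagonal must total 305; the given cells sum to 244, so (5,1) = 61.
Row 4 must total 305; the given cells sum to 238, so (4,1) = 67.
The remaining cell in row 5 is (5,4) = 305 − 220 = 85.
Column 1: 55 + 39 + 67 + 61 + ? = 305, so (3,1) = 83.
Column 4: 69 + 63 + 41 + 85 + ? = 305, so (3,4) = 47.

55 43 81 69 57 / 39 77 75 63 51 / 83 71 59 47 45 / 67 65 53 41 79 / 61 49 37 85 73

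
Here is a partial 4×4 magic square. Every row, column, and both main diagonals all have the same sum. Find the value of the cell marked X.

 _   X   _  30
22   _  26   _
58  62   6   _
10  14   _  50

18

Anti-diagonal is complete and sums to 128; that is the magic constant.
From row 3, 128 − (58 + 62 + 6) gives (3,4) = 2.
From row 4, 128 − (10 + 14 + 50) gives (4,3) = 54.
Column 1 needs 128; the known cells sum to 90, so (1,1) = 38.
From column 3, 128 − (26 + 6 + 54) gives (1,3) = 42.
The remaining cell in column 4 is (2,4) = 128 − 82 = 46.
Main diagonal: 38 + 6 + 50 + ? = 128, so (2,2) = 34.
Row 1 needs 128; the known cells sum to 110, so (1,2) = 18.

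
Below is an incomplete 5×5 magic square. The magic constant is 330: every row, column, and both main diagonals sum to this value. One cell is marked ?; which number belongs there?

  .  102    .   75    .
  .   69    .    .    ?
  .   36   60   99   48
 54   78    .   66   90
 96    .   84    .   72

81

Row 3: 36 + 60 + 99 + 48 + ? = 330, so (3,1) = 87.
From row 4, 330 − (54 + 78 + 66 + 90) gives (4,3) = 42.
From column 2, 330 − (102 + 69 + 36 + 78) gives (5,2) = 45.
Main diagonal must total 330; the given cells sum to 267, so (1,1) = 63.
Using row 5: 96 + 45 + 84 + 72 + ? → (5,4) = 330 − 297 = 33.
Using column 1: 63 + 87 + 54 + 96 + ? → (2,1) = 330 − 300 = 30.
The remaining cell in column 4 is (2,4) = 330 − 273 = 57.
Anti-diagonal needs 330; the known cells sum to 291, so (1,5) = 39.
From row 1, 330 − (63 + 102 + 75 + 39) gives (1,3) = 51.
The remaining cell in column 3 is (2,3) = 330 − 237 = 93.
Column 5 needs 330; the known cells sum to 249, so (2,5) = 81.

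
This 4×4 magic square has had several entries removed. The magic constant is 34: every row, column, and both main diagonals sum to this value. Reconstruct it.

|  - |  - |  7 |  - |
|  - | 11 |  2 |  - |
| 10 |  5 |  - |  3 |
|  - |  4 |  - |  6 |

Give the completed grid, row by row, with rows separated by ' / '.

The remaining cell in row 3 is (3,3) = 34 − 18 = 16.
Column 2: 11 + 5 + 4 + ? = 34, so (1,2) = 14.
Column 3 needs 34; the known cells sum to 25, so (4,3) = 9.
Main diagonal: 11 + 16 + 6 + ? = 34, so (1,1) = 1.
From row 1, 34 − (1 + 14 + 7) gives (1,4) = 12.
Row 4 needs 34; the known cells sum to 19, so (4,1) = 15.
From column 1, 34 − (1 + 10 + 15) gives (2,1) = 8.
Column 4 needs 34; the known cells sum to 21, so (2,4) = 13.

1 14 7 12 / 8 11 2 13 / 10 5 16 3 / 15 4 9 6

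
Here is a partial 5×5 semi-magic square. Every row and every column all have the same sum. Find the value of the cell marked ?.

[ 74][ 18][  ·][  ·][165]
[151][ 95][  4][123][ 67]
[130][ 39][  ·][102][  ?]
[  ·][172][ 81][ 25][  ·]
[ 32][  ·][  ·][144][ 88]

11

Row 2 is complete and sums to 440; that is the magic constant.
Column 1: 74 + 151 + 130 + 32 + ? = 440, so (4,1) = 53.
Column 2: 18 + 95 + 39 + 172 + ? = 440, so (5,2) = 116.
Column 4 needs 440; the known cells sum to 394, so (1,4) = 46.
Row 1 needs 440; the known cells sum to 303, so (1,3) = 137.
Row 4: 53 + 172 + 81 + 25 + ? = 440, so (4,5) = 109.
Row 5: 32 + 116 + 144 + 88 + ? = 440, so (5,3) = 60.
Column 3: 137 + 4 + 81 + 60 + ? = 440, so (3,3) = 158.
From column 5, 440 − (165 + 67 + 109 + 88) gives (3,5) = 11.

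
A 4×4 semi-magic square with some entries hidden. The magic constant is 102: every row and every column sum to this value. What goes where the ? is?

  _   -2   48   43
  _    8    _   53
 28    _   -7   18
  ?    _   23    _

58

Row 1 must total 102; the given cells sum to 89, so (1,1) = 13.
The remaining cell in row 3 is (3,2) = 102 − 39 = 63.
Using column 2: -2 + 8 + 63 + ? → (4,2) = 102 − 69 = 33.
From column 3, 102 − (48 + (-7) + 23) gives (2,3) = 38.
The remaining cell in column 4 is (4,4) = 102 − 114 = -12.
Row 2 must total 102; the given cells sum to 99, so (2,1) = 3.
The remaining cell in row 4 is (4,1) = 102 − 44 = 58.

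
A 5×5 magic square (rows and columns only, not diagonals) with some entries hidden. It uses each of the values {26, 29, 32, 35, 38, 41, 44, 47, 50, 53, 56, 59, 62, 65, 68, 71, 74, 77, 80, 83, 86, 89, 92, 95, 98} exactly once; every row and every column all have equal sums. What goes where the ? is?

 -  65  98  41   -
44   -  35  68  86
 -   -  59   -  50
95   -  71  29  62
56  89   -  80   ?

The 25 entries sum to 1550, so each line sums to 1550/5 = 310.
Using row 2: 44 + 35 + 68 + 86 + ? → (2,2) = 310 − 233 = 77.
From row 4, 310 − (95 + 71 + 29 + 62) gives (4,2) = 53.
From column 2, 310 − (65 + 77 + 53 + 89) gives (3,2) = 26.
Column 3 needs 310; the known cells sum to 263, so (5,3) = 47.
The remaining cell in column 4 is (3,4) = 310 − 218 = 92.
Row 3 must total 310; the given cells sum to 227, so (3,1) = 83.
From row 5, 310 − (56 + 89 + 47 + 80) gives (5,5) = 38.

38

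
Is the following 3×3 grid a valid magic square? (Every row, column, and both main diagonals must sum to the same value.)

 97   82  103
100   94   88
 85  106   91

Yes

Row 1: 97 + 82 + 103 = 282.
Row 2: 100 + 94 + 88 = 282.
Row 3: 85 + 106 + 91 = 282.
Column 1: 97 + 100 + 85 = 282.
Column 2: 82 + 94 + 106 = 282.
Column 3: 103 + 88 + 91 = 282.
Main diagonal: 97 + 94 + 91 = 282.
Anti-diagonal: 103 + 94 + 85 = 282.
All lines sum to 282.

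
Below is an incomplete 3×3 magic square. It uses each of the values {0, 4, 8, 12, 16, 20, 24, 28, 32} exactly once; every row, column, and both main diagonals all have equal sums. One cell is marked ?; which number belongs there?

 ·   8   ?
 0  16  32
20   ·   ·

12

The 9 entries sum to 144, so each line sums to 144/3 = 48.
The remaining cell in column 1 is (1,1) = 48 − 20 = 28.
Column 2 must total 48; the given cells sum to 24, so (3,2) = 24.
Main diagonal must total 48; the given cells sum to 44, so (3,3) = 4.
Anti-diagonal must total 48; the given cells sum to 36, so (1,3) = 12.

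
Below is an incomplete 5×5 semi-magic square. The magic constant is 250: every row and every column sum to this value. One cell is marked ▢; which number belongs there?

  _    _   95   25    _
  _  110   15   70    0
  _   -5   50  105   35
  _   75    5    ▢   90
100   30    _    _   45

Row 2 needs 250; the known cells sum to 195, so (2,1) = 55.
The remaining cell in row 3 is (3,1) = 250 − 185 = 65.
Using column 2: 110 + (-5) + 75 + 30 + ? → (1,2) = 250 − 210 = 40.
Column 3 must total 250; the given cells sum to 165, so (5,3) = 85.
From column 5, 250 − (0 + 35 + 90 + 45) gives (1,5) = 80.
Row 1 needs 250; the known cells sum to 240, so (1,1) = 10.
Row 5: 100 + 30 + 85 + 45 + ? = 250, so (5,4) = -10.
Using column 1: 10 + 55 + 65 + 100 + ? → (4,1) = 250 − 230 = 20.
The remaining cell in column 4 is (4,4) = 250 − 190 = 60.

60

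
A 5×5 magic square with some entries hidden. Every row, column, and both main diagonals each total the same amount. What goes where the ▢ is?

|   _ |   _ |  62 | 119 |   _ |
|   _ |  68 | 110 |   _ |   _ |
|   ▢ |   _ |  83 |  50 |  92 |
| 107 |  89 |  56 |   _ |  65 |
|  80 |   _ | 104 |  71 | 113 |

Column 3 is complete and sums to 415; that is the magic constant.
The remaining cell in row 4 is (4,4) = 415 − 317 = 98.
Row 5: 80 + 104 + 71 + 113 + ? = 415, so (5,2) = 47.
From column 4, 415 − (119 + 50 + 98 + 71) gives (2,4) = 77.
The remaining cell in main diagonal is (1,1) = 415 − 362 = 53.
Anti-diagonal needs 415; the known cells sum to 329, so (1,5) = 86.
Row 1 must total 415; the given cells sum to 320, so (1,2) = 95.
From column 2, 415 − (95 + 68 + 89 + 47) gives (3,2) = 116.
Column 5 needs 415; the known cells sum to 356, so (2,5) = 59.
Row 2 must total 415; the given cells sum to 314, so (2,1) = 101.
The remaining cell in row 3 is (3,1) = 415 − 341 = 74.

74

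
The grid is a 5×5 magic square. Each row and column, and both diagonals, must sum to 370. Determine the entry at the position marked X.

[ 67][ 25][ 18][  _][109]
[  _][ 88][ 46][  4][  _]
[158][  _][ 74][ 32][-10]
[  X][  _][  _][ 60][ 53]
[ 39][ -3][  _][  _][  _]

11

Row 1 must total 370; the given cells sum to 219, so (1,4) = 151.
From row 3, 370 − (158 + 74 + 32 + (-10)) gives (3,2) = 116.
Column 2 must total 370; the given cells sum to 226, so (4,2) = 144.
Column 4 needs 370; the known cells sum to 247, so (5,4) = 123.
Using main diagonal: 67 + 88 + 74 + 60 + ? → (5,5) = 370 − 289 = 81.
From row 5, 370 − (39 + (-3) + 123 + 81) gives (5,3) = 130.
Using column 3: 18 + 46 + 74 + 130 + ? → (4,3) = 370 − 268 = 102.
From column 5, 370 − (109 + (-10) + 53 + 81) gives (2,5) = 137.
From row 2, 370 − (88 + 46 + 4 + 137) gives (2,1) = 95.
The remaining cell in row 4 is (4,1) = 370 − 359 = 11.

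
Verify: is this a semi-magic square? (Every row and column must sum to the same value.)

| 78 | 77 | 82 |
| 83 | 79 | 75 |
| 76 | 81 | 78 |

No — column 3 sums to 235 but row 1 sums to 237.

Row 1: 78 + 77 + 82 = 237.
Row 2: 83 + 79 + 75 = 237.
Row 3: 76 + 81 + 78 = 235.
Column 1: 78 + 83 + 76 = 237.
Column 2: 77 + 79 + 81 = 237.
Column 3: 82 + 75 + 78 = 235.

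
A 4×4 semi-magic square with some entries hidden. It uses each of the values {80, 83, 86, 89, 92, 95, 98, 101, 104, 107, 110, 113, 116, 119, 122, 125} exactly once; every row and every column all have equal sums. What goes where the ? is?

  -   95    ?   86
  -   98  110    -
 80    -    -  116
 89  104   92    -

The 16 entries sum to 1640, so each line sums to 1640/4 = 410.
From row 4, 410 − (89 + 104 + 92) gives (4,4) = 125.
Column 2 needs 410; the known cells sum to 297, so (3,2) = 113.
From column 4, 410 − (86 + 116 + 125) gives (2,4) = 83.
Row 2 needs 410; the known cells sum to 291, so (2,1) = 119.
From row 3, 410 − (80 + 113 + 116) gives (3,3) = 101.
Column 1: 119 + 80 + 89 + ? = 410, so (1,1) = 122.
Column 3: 110 + 101 + 92 + ? = 410, so (1,3) = 107.

107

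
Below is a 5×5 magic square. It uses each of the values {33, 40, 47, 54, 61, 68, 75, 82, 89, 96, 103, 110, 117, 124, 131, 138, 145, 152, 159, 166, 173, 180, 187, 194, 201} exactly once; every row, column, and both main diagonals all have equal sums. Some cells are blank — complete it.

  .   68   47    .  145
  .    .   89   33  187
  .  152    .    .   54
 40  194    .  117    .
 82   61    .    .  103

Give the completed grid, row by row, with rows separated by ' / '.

The 25 entries sum to 2925, so each line sums to 2925/5 = 585.
The remaining cell in column 2 is (2,2) = 585 − 475 = 110.
Column 5 must total 585; the given cells sum to 489, so (4,5) = 96.
Anti-diagonal must total 585; the given cells sum to 454, so (3,3) = 131.
Row 2: 110 + 89 + 33 + 187 + ? = 585, so (2,1) = 166.
The remaining cell in row 4 is (4,3) = 585 − 447 = 138.
Using column 3: 47 + 89 + 131 + 138 + ? → (5,3) = 585 − 405 = 180.
The remaining cell in main diagonal is (1,1) = 585 − 461 = 124.
Row 1 must total 585; the given cells sum to 384, so (1,4) = 201.
The remaining cell in row 5 is (5,4) = 585 − 426 = 159.
Column 1: 124 + 166 + 40 + 82 + ? = 585, so (3,1) = 173.
From column 4, 585 − (201 + 33 + 117 + 159) gives (3,4) = 75.

124 68 47 201 145 / 166 110 89 33 187 / 173 152 131 75 54 / 40 194 138 117 96 / 82 61 180 159 103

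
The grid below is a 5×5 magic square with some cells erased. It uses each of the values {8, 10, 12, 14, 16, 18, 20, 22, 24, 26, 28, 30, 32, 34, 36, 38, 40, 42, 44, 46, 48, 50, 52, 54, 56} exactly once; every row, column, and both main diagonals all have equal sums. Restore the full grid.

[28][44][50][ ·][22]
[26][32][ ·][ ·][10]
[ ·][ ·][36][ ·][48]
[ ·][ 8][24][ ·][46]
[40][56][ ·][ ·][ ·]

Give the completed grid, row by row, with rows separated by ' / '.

28 44 50 16 22 / 26 32 38 54 10 / 14 20 36 42 48 / 52 8 24 30 46 / 40 56 12 18 34

The 25 entries sum to 800, so each line sums to 800/5 = 160.
Row 1 needs 160; the known cells sum to 144, so (1,4) = 16.
From column 2, 160 − (44 + 32 + 8 + 56) gives (3,2) = 20.
Using column 5: 22 + 10 + 48 + 46 + ? → (5,5) = 160 − 126 = 34.
Using main diagonal: 28 + 32 + 36 + 34 + ? → (4,4) = 160 − 130 = 30.
Using anti-diagonal: 22 + 36 + 8 + 40 + ? → (2,4) = 160 − 106 = 54.
Row 2: 26 + 32 + 54 + 10 + ? = 160, so (2,3) = 38.
Row 4 needs 160; the known cells sum to 108, so (4,1) = 52.
Column 1 must total 160; the given cells sum to 146, so (3,1) = 14.
Using column 3: 50 + 38 + 36 + 24 + ? → (5,3) = 160 − 148 = 12.
The remaining cell in row 3 is (3,4) = 160 − 118 = 42.
The remaining cell in row 5 is (5,4) = 160 − 142 = 18.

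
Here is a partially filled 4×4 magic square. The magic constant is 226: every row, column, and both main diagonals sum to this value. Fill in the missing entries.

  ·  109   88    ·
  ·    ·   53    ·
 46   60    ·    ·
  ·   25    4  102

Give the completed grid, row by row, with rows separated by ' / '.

Row 4 needs 226; the known cells sum to 131, so (4,1) = 95.
Column 2 needs 226; the known cells sum to 194, so (2,2) = 32.
Column 3 needs 226; the known cells sum to 145, so (3,3) = 81.
From main diagonal, 226 − (32 + 81 + 102) gives (1,1) = 11.
Anti-diagonal needs 226; the known cells sum to 208, so (1,4) = 18.
Row 3 must total 226; the given cells sum to 187, so (3,4) = 39.
Column 1 must total 226; the given cells sum to 152, so (2,1) = 74.
Column 4: 18 + 39 + 102 + ? = 226, so (2,4) = 67.

11 109 88 18 / 74 32 53 67 / 46 60 81 39 / 95 25 4 102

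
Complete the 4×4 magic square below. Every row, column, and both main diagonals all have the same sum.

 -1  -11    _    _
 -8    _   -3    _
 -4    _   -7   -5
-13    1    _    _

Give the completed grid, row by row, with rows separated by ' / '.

Column 1 is already complete: -1 + -8 + -4 + -13 = -26, so that is the magic constant.
From row 3, -26 − (-4 + (-7) + (-5)) gives (3,2) = -10.
Column 2 needs -26; the known cells sum to -20, so (2,2) = -6.
The remaining cell in main diagonal is (4,4) = -26 − (-14) = -12.
Anti-diagonal must total -26; the given cells sum to -26, so (1,4) = 0.
The remaining cell in row 1 is (1,3) = -26 − (-12) = -14.
Row 2: -8 + (-6) + (-3) + ? = -26, so (2,4) = -9.
Row 4 must total -26; the given cells sum to -24, so (4,3) = -2.

-1 -11 -14 0 / -8 -6 -3 -9 / -4 -10 -7 -5 / -13 1 -2 -12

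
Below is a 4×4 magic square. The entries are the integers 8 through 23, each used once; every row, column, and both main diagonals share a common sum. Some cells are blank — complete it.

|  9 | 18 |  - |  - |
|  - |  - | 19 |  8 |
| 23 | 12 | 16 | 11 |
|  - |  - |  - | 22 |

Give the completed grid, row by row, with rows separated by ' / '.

9 18 14 21 / 20 15 19 8 / 23 12 16 11 / 10 17 13 22

The entries are 8 through 23, which sum to 248, so each line sums to 248/4 = 62.
Column 4 needs 62; the known cells sum to 41, so (1,4) = 21.
Main diagonal: 9 + 16 + 22 + ? = 62, so (2,2) = 15.
Anti-diagonal needs 62; the known cells sum to 52, so (4,1) = 10.
From row 1, 62 − (9 + 18 + 21) gives (1,3) = 14.
From row 2, 62 − (15 + 19 + 8) gives (2,1) = 20.
The remaining cell in column 2 is (4,2) = 62 − 45 = 17.
From column 3, 62 − (14 + 19 + 16) gives (4,3) = 13.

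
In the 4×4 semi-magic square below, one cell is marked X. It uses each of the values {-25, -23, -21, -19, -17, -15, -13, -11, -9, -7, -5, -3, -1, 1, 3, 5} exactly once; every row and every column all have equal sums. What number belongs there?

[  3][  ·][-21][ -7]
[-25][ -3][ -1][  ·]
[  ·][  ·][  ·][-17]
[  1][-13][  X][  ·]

The 16 entries sum to -160, so each line sums to -160/4 = -40.
Row 1 must total -40; the given cells sum to -25, so (1,2) = -15.
Row 2 must total -40; the given cells sum to -29, so (2,4) = -11.
Column 1: 3 + (-25) + 1 + ? = -40, so (3,1) = -19.
Column 2 must total -40; the given cells sum to -31, so (3,2) = -9.
Column 4 needs -40; the known cells sum to -35, so (4,4) = -5.
Row 3: -19 + (-9) + (-17) + ? = -40, so (3,3) = 5.
Row 4 needs -40; the known cells sum to -17, so (4,3) = -23.

-23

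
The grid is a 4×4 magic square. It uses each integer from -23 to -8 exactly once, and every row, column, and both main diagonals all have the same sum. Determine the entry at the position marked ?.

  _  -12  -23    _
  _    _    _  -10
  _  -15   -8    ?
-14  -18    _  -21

-20

The entries are -23 through -8, which sum to -248, so each line sums to -248/4 = -62.
Row 4 must total -62; the given cells sum to -53, so (4,3) = -9.
From column 2, -62 − (-12 + (-15) + (-18)) gives (2,2) = -17.
The remaining cell in column 3 is (2,3) = -62 − (-40) = -22.
Main diagonal must total -62; the given cells sum to -46, so (1,1) = -16.
From anti-diagonal, -62 − (-22 + (-15) + (-14)) gives (1,4) = -11.
Row 2: -17 + (-22) + (-10) + ? = -62, so (2,1) = -13.
From column 1, -62 − (-16 + (-13) + (-14)) gives (3,1) = -19.
From column 4, -62 − (-11 + (-10) + (-21)) gives (3,4) = -20.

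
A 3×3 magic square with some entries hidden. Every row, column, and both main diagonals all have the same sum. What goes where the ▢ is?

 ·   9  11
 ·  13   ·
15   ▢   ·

Anti-diagonal is complete and sums to 39; that is the magic constant.
The remaining cell in row 1 is (1,1) = 39 − 20 = 19.
Using column 1: 19 + 15 + ? → (2,1) = 39 − 34 = 5.
The remaining cell in column 2 is (3,2) = 39 − 22 = 17.

17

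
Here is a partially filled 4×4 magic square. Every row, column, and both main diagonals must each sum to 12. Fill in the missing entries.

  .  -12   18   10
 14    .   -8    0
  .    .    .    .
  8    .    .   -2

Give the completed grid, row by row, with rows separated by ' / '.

Row 1 must total 12; the given cells sum to 16, so (1,1) = -4.
Row 2 must total 12; the given cells sum to 6, so (2,2) = 6.
Column 1 needs 12; the known cells sum to 18, so (3,1) = -6.
Using column 4: 10 + 0 + (-2) + ? → (3,4) = 12 − 8 = 4.
Main diagonal must total 12; the given cells sum to 0, so (3,3) = 12.
The remaining cell in anti-diagonal is (3,2) = 12 − 10 = 2.
Column 2: -12 + 6 + 2 + ? = 12, so (4,2) = 16.
The remaining cell in column 3 is (4,3) = 12 − 22 = -10.

-4 -12 18 10 / 14 6 -8 0 / -6 2 12 4 / 8 16 -10 -2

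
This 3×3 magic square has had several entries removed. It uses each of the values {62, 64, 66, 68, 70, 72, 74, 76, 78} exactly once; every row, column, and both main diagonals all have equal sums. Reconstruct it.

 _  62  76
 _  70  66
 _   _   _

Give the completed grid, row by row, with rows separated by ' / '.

72 62 76 / 74 70 66 / 64 78 68

The 9 entries sum to 630, so each line sums to 630/3 = 210.
Row 1 needs 210; the known cells sum to 138, so (1,1) = 72.
Row 2 must total 210; the given cells sum to 136, so (2,1) = 74.
From column 1, 210 − (72 + 74) gives (3,1) = 64.
The remaining cell in column 2 is (3,2) = 210 − 132 = 78.
Column 3: 76 + 66 + ? = 210, so (3,3) = 68.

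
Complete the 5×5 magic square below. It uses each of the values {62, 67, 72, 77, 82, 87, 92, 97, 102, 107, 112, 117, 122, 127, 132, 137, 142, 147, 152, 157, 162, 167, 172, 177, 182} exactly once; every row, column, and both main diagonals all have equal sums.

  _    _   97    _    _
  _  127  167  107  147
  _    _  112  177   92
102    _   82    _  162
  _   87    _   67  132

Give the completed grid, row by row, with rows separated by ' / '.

The 25 entries sum to 3050, so each line sums to 3050/5 = 610.
Row 2 must total 610; the given cells sum to 548, so (2,1) = 62.
Column 3 needs 610; the known cells sum to 458, so (5,3) = 152.
The remaining cell in column 5 is (1,5) = 610 − 533 = 77.
Row 5 needs 610; the known cells sum to 438, so (5,1) = 172.
Anti-diagonal needs 610; the known cells sum to 468, so (4,2) = 142.
Row 4: 102 + 142 + 82 + 162 + ? = 610, so (4,4) = 122.
Using column 4: 107 + 177 + 122 + 67 + ? → (1,4) = 610 − 473 = 137.
The remaining cell in main diagonal is (1,1) = 610 − 493 = 117.
From row 1, 610 − (117 + 97 + 137 + 77) gives (1,2) = 182.
Column 1: 117 + 62 + 102 + 172 + ? = 610, so (3,1) = 157.
From column 2, 610 − (182 + 127 + 142 + 87) gives (3,2) = 72.

117 182 97 137 77 / 62 127 167 107 147 / 157 72 112 177 92 / 102 142 82 122 162 / 172 87 152 67 132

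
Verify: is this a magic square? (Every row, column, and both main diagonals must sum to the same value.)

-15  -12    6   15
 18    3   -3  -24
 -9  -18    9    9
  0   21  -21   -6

Row 1: -15 + (-12) + 6 + 15 = -6.
Row 2: 18 + 3 + (-3) + (-24) = -6.
Row 3: -9 + (-18) + 9 + 9 = -9.
Row 4: 0 + 21 + (-21) + (-6) = -6.
Column 1: -15 + 18 + (-9) + 0 = -6.
Column 2: -12 + 3 + (-18) + 21 = -6.
Column 3: 6 + (-3) + 9 + (-21) = -9.
Column 4: 15 + (-24) + 9 + (-6) = -6.
Main diagonal: -15 + 3 + 9 + (-6) = -9.
Anti-diagonal: 15 + (-3) + (-18) + 0 = -6.

No — main diagonal sums to -9 but column 2 sums to -6.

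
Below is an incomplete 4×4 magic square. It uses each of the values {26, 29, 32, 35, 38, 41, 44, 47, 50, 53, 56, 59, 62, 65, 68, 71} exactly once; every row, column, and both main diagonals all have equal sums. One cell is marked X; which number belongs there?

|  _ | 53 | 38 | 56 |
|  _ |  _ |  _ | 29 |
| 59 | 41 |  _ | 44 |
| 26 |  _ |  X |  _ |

The 16 entries sum to 776, so each line sums to 776/4 = 194.
Row 1 must total 194; the given cells sum to 147, so (1,1) = 47.
Row 3 must total 194; the given cells sum to 144, so (3,3) = 50.
From column 1, 194 − (47 + 59 + 26) gives (2,1) = 62.
Column 4 must total 194; the given cells sum to 129, so (4,4) = 65.
Using main diagonal: 47 + 50 + 65 + ? → (2,2) = 194 − 162 = 32.
Anti-diagonal needs 194; the known cells sum to 123, so (2,3) = 71.
Column 2: 53 + 32 + 41 + ? = 194, so (4,2) = 68.
The remaining cell in column 3 is (4,3) = 194 − 159 = 35.

35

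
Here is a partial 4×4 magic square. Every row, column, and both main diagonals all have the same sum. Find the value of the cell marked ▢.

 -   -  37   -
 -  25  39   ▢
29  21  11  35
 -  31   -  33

Row 3 is complete and sums to 96; that is the magic constant.
Column 2 must total 96; the given cells sum to 77, so (1,2) = 19.
Column 3 needs 96; the known cells sum to 87, so (4,3) = 9.
From main diagonal, 96 − (25 + 11 + 33) gives (1,1) = 27.
From row 1, 96 − (27 + 19 + 37) gives (1,4) = 13.
From row 4, 96 − (31 + 9 + 33) gives (4,1) = 23.
Column 1 needs 96; the known cells sum to 79, so (2,1) = 17.
From column 4, 96 − (13 + 35 + 33) gives (2,4) = 15.

15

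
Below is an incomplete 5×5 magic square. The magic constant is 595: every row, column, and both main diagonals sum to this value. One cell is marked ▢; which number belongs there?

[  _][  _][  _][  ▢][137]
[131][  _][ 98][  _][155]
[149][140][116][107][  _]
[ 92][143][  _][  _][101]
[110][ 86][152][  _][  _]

146

Row 3 must total 595; the given cells sum to 512, so (3,5) = 83.
Column 1 needs 595; the known cells sum to 482, so (1,1) = 113.
Column 5: 137 + 155 + 83 + 101 + ? = 595, so (5,5) = 119.
Anti-diagonal needs 595; the known cells sum to 506, so (2,4) = 89.
Row 2 needs 595; the known cells sum to 473, so (2,2) = 122.
From row 5, 595 − (110 + 86 + 152 + 119) gives (5,4) = 128.
The remaining cell in column 2 is (1,2) = 595 − 491 = 104.
Using main diagonal: 113 + 122 + 116 + 119 + ? → (4,4) = 595 − 470 = 125.
Row 4 must total 595; the given cells sum to 461, so (4,3) = 134.
Column 3 must total 595; the given cells sum to 500, so (1,3) = 95.
The remaining cell in column 4 is (1,4) = 595 − 449 = 146.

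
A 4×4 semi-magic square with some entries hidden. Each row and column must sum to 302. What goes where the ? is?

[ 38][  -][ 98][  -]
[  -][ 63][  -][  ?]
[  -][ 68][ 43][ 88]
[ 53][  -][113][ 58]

83

From row 3, 302 − (68 + 43 + 88) gives (3,1) = 103.
From row 4, 302 − (53 + 113 + 58) gives (4,2) = 78.
Column 1: 38 + 103 + 53 + ? = 302, so (2,1) = 108.
Column 2: 63 + 68 + 78 + ? = 302, so (1,2) = 93.
The remaining cell in column 3 is (2,3) = 302 − 254 = 48.
Row 1 needs 302; the known cells sum to 229, so (1,4) = 73.
Row 2 must total 302; the given cells sum to 219, so (2,4) = 83.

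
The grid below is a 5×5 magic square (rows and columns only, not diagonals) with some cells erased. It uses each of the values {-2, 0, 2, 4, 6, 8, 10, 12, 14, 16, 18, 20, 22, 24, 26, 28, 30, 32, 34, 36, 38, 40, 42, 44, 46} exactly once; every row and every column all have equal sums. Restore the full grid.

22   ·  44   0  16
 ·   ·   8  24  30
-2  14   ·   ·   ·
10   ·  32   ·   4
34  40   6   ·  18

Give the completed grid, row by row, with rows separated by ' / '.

22 28 44 0 16 / 46 2 8 24 30 / -2 14 20 36 42 / 10 26 32 38 4 / 34 40 6 12 18

The 25 entries sum to 550, so each line sums to 550/5 = 110.
From row 1, 110 − (22 + 44 + 0 + 16) gives (1,2) = 28.
Row 5: 34 + 40 + 6 + 18 + ? = 110, so (5,4) = 12.
The remaining cell in column 1 is (2,1) = 110 − 64 = 46.
From column 3, 110 − (44 + 8 + 32 + 6) gives (3,3) = 20.
From column 5, 110 − (16 + 30 + 4 + 18) gives (3,5) = 42.
Row 2: 46 + 8 + 24 + 30 + ? = 110, so (2,2) = 2.
From row 3, 110 − (-2 + 14 + 20 + 42) gives (3,4) = 36.
Using column 2: 28 + 2 + 14 + 40 + ? → (4,2) = 110 − 84 = 26.
From column 4, 110 − (0 + 24 + 36 + 12) gives (4,4) = 38.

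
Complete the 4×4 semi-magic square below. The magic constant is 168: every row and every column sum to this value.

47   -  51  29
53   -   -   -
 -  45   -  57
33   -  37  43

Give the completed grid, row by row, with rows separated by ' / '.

47 41 51 29 / 53 27 49 39 / 35 45 31 57 / 33 55 37 43

Using row 1: 47 + 51 + 29 + ? → (1,2) = 168 − 127 = 41.
From row 4, 168 − (33 + 37 + 43) gives (4,2) = 55.
Column 1 must total 168; the given cells sum to 133, so (3,1) = 35.
The remaining cell in column 2 is (2,2) = 168 − 141 = 27.
Column 4 needs 168; the known cells sum to 129, so (2,4) = 39.
Using row 2: 53 + 27 + 39 + ? → (2,3) = 168 − 119 = 49.
Row 3: 35 + 45 + 57 + ? = 168, so (3,3) = 31.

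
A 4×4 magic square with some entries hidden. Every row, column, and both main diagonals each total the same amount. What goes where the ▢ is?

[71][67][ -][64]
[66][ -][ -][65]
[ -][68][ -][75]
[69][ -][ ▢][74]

Column 4 is complete and sums to 278; that is the magic constant.
Using row 1: 71 + 67 + 64 + ? → (1,3) = 278 − 202 = 76.
Using column 1: 71 + 66 + 69 + ? → (3,1) = 278 − 206 = 72.
From anti-diagonal, 278 − (64 + 68 + 69) gives (2,3) = 77.
Row 2 must total 278; the given cells sum to 208, so (2,2) = 70.
Using row 3: 72 + 68 + 75 + ? → (3,3) = 278 − 215 = 63.
The remaining cell in column 2 is (4,2) = 278 − 205 = 73.
The remaining cell in column 3 is (4,3) = 278 − 216 = 62.

62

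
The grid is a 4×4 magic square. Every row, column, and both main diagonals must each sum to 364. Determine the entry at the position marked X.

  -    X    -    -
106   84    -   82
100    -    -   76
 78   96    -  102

94

From row 2, 364 − (106 + 84 + 82) gives (2,3) = 92.
The remaining cell in row 4 is (4,3) = 364 − 276 = 88.
Column 1 must total 364; the given cells sum to 284, so (1,1) = 80.
Column 4: 82 + 76 + 102 + ? = 364, so (1,4) = 104.
The remaining cell in main diagonal is (3,3) = 364 − 266 = 98.
Using anti-diagonal: 104 + 92 + 78 + ? → (3,2) = 364 − 274 = 90.
Column 2 must total 364; the given cells sum to 270, so (1,2) = 94.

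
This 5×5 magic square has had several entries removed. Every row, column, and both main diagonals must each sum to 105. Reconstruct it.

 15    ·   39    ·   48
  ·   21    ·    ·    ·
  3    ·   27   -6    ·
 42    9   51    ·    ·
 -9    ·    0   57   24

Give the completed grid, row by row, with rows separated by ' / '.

From row 5, 105 − (-9 + 0 + 57 + 24) gives (5,2) = 33.
The remaining cell in column 1 is (2,1) = 105 − 51 = 54.
Using column 3: 39 + 27 + 51 + 0 + ? → (2,3) = 105 − 117 = -12.
From main diagonal, 105 − (15 + 21 + 27 + 24) gives (4,4) = 18.
Anti-diagonal needs 105; the known cells sum to 75, so (2,4) = 30.
Row 2 needs 105; the known cells sum to 93, so (2,5) = 12.
Using row 4: 42 + 9 + 51 + 18 + ? → (4,5) = 105 − 120 = -15.
Column 4 must total 105; the given cells sum to 99, so (1,4) = 6.
Using column 5: 48 + 12 + (-15) + 24 + ? → (3,5) = 105 − 69 = 36.
The remaining cell in row 1 is (1,2) = 105 − 108 = -3.
Row 3 must total 105; the given cells sum to 60, so (3,2) = 45.

15 -3 39 6 48 / 54 21 -12 30 12 / 3 45 27 -6 36 / 42 9 51 18 -15 / -9 33 0 57 24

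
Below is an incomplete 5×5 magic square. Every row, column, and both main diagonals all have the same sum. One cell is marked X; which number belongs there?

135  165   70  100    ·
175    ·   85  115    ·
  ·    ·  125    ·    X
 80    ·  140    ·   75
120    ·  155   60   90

160

Column 3 is complete and sums to 575; that is the magic constant.
Row 1 needs 575; the known cells sum to 470, so (1,5) = 105.
The remaining cell in row 5 is (5,2) = 575 − 425 = 150.
The remaining cell in column 1 is (3,1) = 575 − 510 = 65.
The remaining cell in anti-diagonal is (4,2) = 575 − 465 = 110.
Row 4 must total 575; the given cells sum to 405, so (4,4) = 170.
The remaining cell in column 4 is (3,4) = 575 − 445 = 130.
The remaining cell in main diagonal is (2,2) = 575 − 520 = 55.
Using row 2: 175 + 55 + 85 + 115 + ? → (2,5) = 575 − 430 = 145.
From column 2, 575 − (165 + 55 + 110 + 150) gives (3,2) = 95.
Column 5 must total 575; the given cells sum to 415, so (3,5) = 160.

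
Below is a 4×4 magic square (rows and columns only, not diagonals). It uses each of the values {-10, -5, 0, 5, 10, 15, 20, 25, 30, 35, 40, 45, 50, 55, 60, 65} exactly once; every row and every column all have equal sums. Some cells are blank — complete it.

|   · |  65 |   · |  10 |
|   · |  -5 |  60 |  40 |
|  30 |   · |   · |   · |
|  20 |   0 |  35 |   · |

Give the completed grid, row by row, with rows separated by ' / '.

45 65 -10 10 / 15 -5 60 40 / 30 50 25 5 / 20 0 35 55

The 16 entries sum to 440, so each line sums to 440/4 = 110.
Row 2 needs 110; the known cells sum to 95, so (2,1) = 15.
Row 4 must total 110; the given cells sum to 55, so (4,4) = 55.
Column 1 must total 110; the given cells sum to 65, so (1,1) = 45.
Column 2 needs 110; the known cells sum to 60, so (3,2) = 50.
Column 4 must total 110; the given cells sum to 105, so (3,4) = 5.
Using row 1: 45 + 65 + 10 + ? → (1,3) = 110 − 120 = -10.
From row 3, 110 − (30 + 50 + 5) gives (3,3) = 25.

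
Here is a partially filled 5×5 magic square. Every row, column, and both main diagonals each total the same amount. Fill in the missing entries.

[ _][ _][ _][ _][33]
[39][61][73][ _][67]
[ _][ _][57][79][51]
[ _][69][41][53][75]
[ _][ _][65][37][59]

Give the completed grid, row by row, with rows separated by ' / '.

Column 5 is already complete: 33 + 67 + 51 + 75 + 59 = 285, so that is the magic constant.
Row 2: 39 + 61 + 73 + 67 + ? = 285, so (2,4) = 45.
Row 4 needs 285; the known cells sum to 238, so (4,1) = 47.
The remaining cell in column 3 is (1,3) = 285 − 236 = 49.
Column 4: 45 + 79 + 53 + 37 + ? = 285, so (1,4) = 71.
Main diagonal needs 285; the known cells sum to 230, so (1,1) = 55.
Anti-diagonal needs 285; the known cells sum to 204, so (5,1) = 81.
The remaining cell in row 1 is (1,2) = 285 − 208 = 77.
Row 5 must total 285; the given cells sum to 242, so (5,2) = 43.
The remaining cell in column 1 is (3,1) = 285 − 222 = 63.
The remaining cell in column 2 is (3,2) = 285 − 250 = 35.

55 77 49 71 33 / 39 61 73 45 67 / 63 35 57 79 51 / 47 69 41 53 75 / 81 43 65 37 59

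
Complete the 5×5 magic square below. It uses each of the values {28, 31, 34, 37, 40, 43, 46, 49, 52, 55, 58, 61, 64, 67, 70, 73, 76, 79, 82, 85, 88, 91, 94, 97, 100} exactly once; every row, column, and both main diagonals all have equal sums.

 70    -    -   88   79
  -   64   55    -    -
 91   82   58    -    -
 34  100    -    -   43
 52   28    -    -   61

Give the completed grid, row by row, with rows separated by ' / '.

The 25 entries sum to 1600, so each line sums to 1600/5 = 320.
Column 1 must total 320; the given cells sum to 247, so (2,1) = 73.
Column 2 must total 320; the given cells sum to 274, so (1,2) = 46.
Main diagonal: 70 + 64 + 58 + 61 + ? = 320, so (4,4) = 67.
The remaining cell in anti-diagonal is (2,4) = 320 − 289 = 31.
Row 1 must total 320; the given cells sum to 283, so (1,3) = 37.
From row 2, 320 − (73 + 64 + 55 + 31) gives (2,5) = 97.
Row 4: 34 + 100 + 67 + 43 + ? = 320, so (4,3) = 76.
Using column 3: 37 + 55 + 58 + 76 + ? → (5,3) = 320 − 226 = 94.
Column 5 must total 320; the given cells sum to 280, so (3,5) = 40.
From row 3, 320 − (91 + 82 + 58 + 40) gives (3,4) = 49.
Using row 5: 52 + 28 + 94 + 61 + ? → (5,4) = 320 − 235 = 85.

70 46 37 88 79 / 73 64 55 31 97 / 91 82 58 49 40 / 34 100 76 67 43 / 52 28 94 85 61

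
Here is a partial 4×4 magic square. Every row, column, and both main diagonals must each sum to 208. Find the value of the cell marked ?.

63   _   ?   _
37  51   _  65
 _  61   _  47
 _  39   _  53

45

Row 2 must total 208; the given cells sum to 153, so (2,3) = 55.
Using column 2: 51 + 61 + 39 + ? → (1,2) = 208 − 151 = 57.
Column 4 needs 208; the known cells sum to 165, so (1,4) = 43.
Main diagonal must total 208; the given cells sum to 167, so (3,3) = 41.
From anti-diagonal, 208 − (43 + 55 + 61) gives (4,1) = 49.
Row 1: 63 + 57 + 43 + ? = 208, so (1,3) = 45.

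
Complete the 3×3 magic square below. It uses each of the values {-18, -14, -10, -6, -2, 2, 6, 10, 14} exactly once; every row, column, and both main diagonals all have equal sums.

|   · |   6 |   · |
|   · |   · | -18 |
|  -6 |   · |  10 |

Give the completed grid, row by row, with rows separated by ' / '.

The 9 entries sum to -18, so each line sums to -18/3 = -6.
Using row 3: -6 + 10 + ? → (3,2) = -6 − 4 = -10.
Using column 2: 6 + (-10) + ? → (2,2) = -6 − (-4) = -2.
The remaining cell in column 3 is (1,3) = -6 − (-8) = 2.
Main diagonal must total -6; the given cells sum to 8, so (1,1) = -14.
The remaining cell in row 2 is (2,1) = -6 − (-20) = 14.

-14 6 2 / 14 -2 -18 / -6 -10 10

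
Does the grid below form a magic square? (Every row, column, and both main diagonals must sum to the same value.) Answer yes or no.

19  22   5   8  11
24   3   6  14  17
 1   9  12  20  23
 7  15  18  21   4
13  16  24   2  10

Row 1: 19 + 22 + 5 + 8 + 11 = 65.
Row 2: 24 + 3 + 6 + 14 + 17 = 64.
Row 3: 1 + 9 + 12 + 20 + 23 = 65.
Row 4: 7 + 15 + 18 + 21 + 4 = 65.
Row 5: 13 + 16 + 24 + 2 + 10 = 65.
Column 1: 19 + 24 + 1 + 7 + 13 = 64.
Column 2: 22 + 3 + 9 + 15 + 16 = 65.
Column 3: 5 + 6 + 12 + 18 + 24 = 65.
Column 4: 8 + 14 + 20 + 21 + 2 = 65.
Column 5: 11 + 17 + 23 + 4 + 10 = 65.
Main diagonal: 19 + 3 + 12 + 21 + 10 = 65.
Anti-diagonal: 11 + 14 + 12 + 15 + 13 = 65.

No — row 1 sums to 65 but row 2 sums to 64.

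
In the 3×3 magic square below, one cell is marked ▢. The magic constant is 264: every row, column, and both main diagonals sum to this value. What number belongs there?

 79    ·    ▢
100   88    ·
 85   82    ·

Using row 2: 100 + 88 + ? → (2,3) = 264 − 188 = 76.
Row 3 needs 264; the known cells sum to 167, so (3,3) = 97.
The remaining cell in column 2 is (1,2) = 264 − 170 = 94.
Using column 3: 76 + 97 + ? → (1,3) = 264 − 173 = 91.

91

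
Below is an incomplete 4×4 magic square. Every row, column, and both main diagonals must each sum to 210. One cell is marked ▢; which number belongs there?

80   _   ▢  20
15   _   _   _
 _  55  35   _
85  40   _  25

65

Using row 4: 85 + 40 + 25 + ? → (4,3) = 210 − 150 = 60.
Column 1: 80 + 15 + 85 + ? = 210, so (3,1) = 30.
Using main diagonal: 80 + 35 + 25 + ? → (2,2) = 210 − 140 = 70.
Anti-diagonal must total 210; the given cells sum to 160, so (2,3) = 50.
Row 2 must total 210; the given cells sum to 135, so (2,4) = 75.
Row 3: 30 + 55 + 35 + ? = 210, so (3,4) = 90.
The remaining cell in column 2 is (1,2) = 210 − 165 = 45.
Column 3 needs 210; the known cells sum to 145, so (1,3) = 65.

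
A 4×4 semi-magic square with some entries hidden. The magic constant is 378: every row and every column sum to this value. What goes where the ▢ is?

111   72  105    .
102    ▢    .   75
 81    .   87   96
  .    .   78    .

93

From row 1, 378 − (111 + 72 + 105) gives (1,4) = 90.
Row 3: 81 + 87 + 96 + ? = 378, so (3,2) = 114.
The remaining cell in column 1 is (4,1) = 378 − 294 = 84.
The remaining cell in column 3 is (2,3) = 378 − 270 = 108.
Using column 4: 90 + 75 + 96 + ? → (4,4) = 378 − 261 = 117.
From row 2, 378 − (102 + 108 + 75) gives (2,2) = 93.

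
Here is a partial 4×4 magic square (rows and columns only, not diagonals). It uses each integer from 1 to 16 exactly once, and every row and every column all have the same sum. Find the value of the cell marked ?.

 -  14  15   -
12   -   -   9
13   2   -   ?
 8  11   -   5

16

The entries are 1 through 16, which sum to 136, so each line sums to 136/4 = 34.
Row 4 must total 34; the given cells sum to 24, so (4,3) = 10.
The remaining cell in column 1 is (1,1) = 34 − 33 = 1.
Column 2: 14 + 2 + 11 + ? = 34, so (2,2) = 7.
Row 1 must total 34; the given cells sum to 30, so (1,4) = 4.
The remaining cell in row 2 is (2,3) = 34 − 28 = 6.
Column 3: 15 + 6 + 10 + ? = 34, so (3,3) = 3.
Using column 4: 4 + 9 + 5 + ? → (3,4) = 34 − 18 = 16.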